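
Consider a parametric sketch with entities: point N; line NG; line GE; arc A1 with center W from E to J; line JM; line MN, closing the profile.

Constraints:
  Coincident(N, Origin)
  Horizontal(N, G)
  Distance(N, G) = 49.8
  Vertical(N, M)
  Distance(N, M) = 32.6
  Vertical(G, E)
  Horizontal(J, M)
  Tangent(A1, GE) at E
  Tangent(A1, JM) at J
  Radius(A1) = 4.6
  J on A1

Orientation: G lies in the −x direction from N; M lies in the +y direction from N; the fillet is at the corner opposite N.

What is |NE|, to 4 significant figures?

57.13

N is at the origin; NG is horizontal with |NG| = 49.8 and G on the −x side, so G = (-49.80, 0.000). N and M share the same x with |NM| = 32.6 and M on the +y side, so M = (0.000, 32.60). The virtual corner opposite N is at (-49.80, 32.60). A1 meets GE tangentially, so WE is at right angles to GE and the tangent condition forces WJ to be normal to JM, with radius 4.6, so the center W sits 4.6 in from both sides at W = (-45.20, 28.00). That places the tangent points at E = (-49.80, 28.00) on GE and J = (-45.20, 32.60) on JM. Then |NE| = |E − N| = 57.13.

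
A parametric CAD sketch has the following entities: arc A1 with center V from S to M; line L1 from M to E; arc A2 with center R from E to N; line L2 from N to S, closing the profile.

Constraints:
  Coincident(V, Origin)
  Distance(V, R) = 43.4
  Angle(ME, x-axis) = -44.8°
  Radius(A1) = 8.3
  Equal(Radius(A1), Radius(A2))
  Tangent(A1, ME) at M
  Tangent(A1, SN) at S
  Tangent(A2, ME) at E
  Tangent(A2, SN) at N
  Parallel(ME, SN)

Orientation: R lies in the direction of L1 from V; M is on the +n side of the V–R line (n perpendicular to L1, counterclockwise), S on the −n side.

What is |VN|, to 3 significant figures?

44.2

The slot axis is L1's direction at -44.8°, so u = (cos -44.8°, sin -44.8°) = (0.710, -0.705) and n = (−sin -44.8°, cos -44.8°) = (0.705, 0.710). V is at the origin and R lies 43.4 along u from V, so R = 43.4·u = (30.8, -30.6). Tangency of A1 to both parallel lines with radius 8.3 puts M and S at V ± 8.3·n: M = (5.85, 5.89), S = (-5.85, -5.89). Equal radii place E and N the same way about R: E = R + 8.3·n = (36.6, -24.7), N = R − 8.3·n = (24.9, -36.5). Then |VN| = |N − V| = 44.2.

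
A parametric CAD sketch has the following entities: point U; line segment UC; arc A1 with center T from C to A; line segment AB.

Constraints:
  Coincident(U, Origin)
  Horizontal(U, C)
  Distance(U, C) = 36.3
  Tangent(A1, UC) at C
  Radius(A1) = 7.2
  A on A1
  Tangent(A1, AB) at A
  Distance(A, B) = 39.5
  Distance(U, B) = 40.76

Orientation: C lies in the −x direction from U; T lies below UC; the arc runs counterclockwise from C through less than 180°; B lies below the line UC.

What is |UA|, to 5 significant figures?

42.995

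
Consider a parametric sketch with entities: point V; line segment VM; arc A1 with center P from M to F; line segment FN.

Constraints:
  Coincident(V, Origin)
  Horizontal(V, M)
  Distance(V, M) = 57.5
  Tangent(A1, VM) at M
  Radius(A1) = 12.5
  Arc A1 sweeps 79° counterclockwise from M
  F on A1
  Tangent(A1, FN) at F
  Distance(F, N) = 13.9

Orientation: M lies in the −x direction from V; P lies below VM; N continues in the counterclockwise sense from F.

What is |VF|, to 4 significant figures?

70.50

A1 meets VM tangentially, so PM is at right angles to VM, so P = M + (0, -12.5) = (-57.50, -12.50). On A1, M sits at bearing 90° from P; a 79° counterclockwise sweep puts F at bearing 169°, so F = P + 12.5·(cos 169°, sin 169°) = (-69.77, -10.11). Then |VF| = |F − V| = 70.50.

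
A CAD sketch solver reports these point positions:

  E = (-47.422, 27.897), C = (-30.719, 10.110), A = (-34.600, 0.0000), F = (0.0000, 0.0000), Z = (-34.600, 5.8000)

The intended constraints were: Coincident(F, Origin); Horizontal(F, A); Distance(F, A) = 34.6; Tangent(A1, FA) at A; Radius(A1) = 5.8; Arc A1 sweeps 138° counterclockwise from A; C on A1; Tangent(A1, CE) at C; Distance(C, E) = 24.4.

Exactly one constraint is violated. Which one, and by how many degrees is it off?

Tangent(A1, CE) at C — off by 4.80°.

F = (0.00, 0.00) ✓; F.y = 0.00, A.y = 0.00 ✓; |FA| = 34.60 ✓; ∠(ZA, AF) = 90.00° ✓; |ZA| = 5.800 ✓; bearing(Z→C) − bearing(Z→A) = 138.0° ✓; |ZC| = 5.800 ✓; ∠(ZC, CE) = 94.80° ✗; |CE| = 24.40 ✓.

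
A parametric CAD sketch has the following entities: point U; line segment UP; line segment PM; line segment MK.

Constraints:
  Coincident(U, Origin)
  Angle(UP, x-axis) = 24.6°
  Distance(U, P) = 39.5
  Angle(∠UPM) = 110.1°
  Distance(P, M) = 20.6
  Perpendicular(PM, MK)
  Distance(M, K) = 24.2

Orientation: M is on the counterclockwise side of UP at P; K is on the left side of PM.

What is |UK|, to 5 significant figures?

36.526

U is at the origin; UP runs at 24.6° with length 39.5, so P = 39.5·(cos 24.6°, sin 24.6°) = (35.915, 16.443). ∠UPM = 110.1°, so PM runs at 24.6° + (180° − 110.1°) = 94.500° from the x-axis; with |PM| = 20.6, M = P + 20.6·(cos 94.500°, sin 94.500°) = (34.299, 36.980). PM ⟂ MK; with |MK| = 24.2 on the left of PM, K = M + 24.2·(-0.99692, -0.078459) = (10.173, 35.081). Then |UK| = |K − U| = 36.526.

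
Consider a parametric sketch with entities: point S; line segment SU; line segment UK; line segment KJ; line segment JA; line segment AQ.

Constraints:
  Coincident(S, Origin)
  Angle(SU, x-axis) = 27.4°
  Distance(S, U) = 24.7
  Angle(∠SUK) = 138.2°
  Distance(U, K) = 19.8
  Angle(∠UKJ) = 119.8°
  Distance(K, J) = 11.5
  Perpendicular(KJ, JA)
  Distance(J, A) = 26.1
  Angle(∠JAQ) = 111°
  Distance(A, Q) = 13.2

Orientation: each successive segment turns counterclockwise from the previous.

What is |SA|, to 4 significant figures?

22.25

S is at the origin; SU runs at 27.4° with length 24.7, so U = (21.93, 11.37). ∠SUK = 138.2° gives UK at 69.20° from the x-axis; with |UK| = 19.8, K = (28.96, 29.88). ∠UKJ = 119.8° gives KJ at 129.4° from the x-axis; with |KJ| = 11.5, J = (21.66, 38.76). KJ is perpendicular to JA, so JA runs at -140.6°; with |JA| = 26.1, A = (1.492, 22.20). Then |SA| = |A − S| = 22.25.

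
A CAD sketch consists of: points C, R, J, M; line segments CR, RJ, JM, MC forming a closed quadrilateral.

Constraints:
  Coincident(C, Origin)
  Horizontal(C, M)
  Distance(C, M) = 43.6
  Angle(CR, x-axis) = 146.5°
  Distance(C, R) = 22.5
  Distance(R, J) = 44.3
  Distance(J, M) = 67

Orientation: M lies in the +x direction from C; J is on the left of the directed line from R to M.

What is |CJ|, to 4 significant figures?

51.95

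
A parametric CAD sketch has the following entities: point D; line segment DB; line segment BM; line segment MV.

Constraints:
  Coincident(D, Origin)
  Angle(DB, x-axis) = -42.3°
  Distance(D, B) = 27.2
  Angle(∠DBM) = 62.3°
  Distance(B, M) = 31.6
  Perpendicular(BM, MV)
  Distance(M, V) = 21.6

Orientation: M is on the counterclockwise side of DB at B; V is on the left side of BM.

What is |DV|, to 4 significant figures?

19.12

∠DBM = 62.3°, so BM runs at -42.3° + (180° − 62.3°) = 75.40° from the x-axis; with |BM| = 31.6, M = B + 31.6·(cos 75.40°, sin 75.40°) = (28.08, 12.27). BM is perpendicular to MV; with |MV| = 21.6 on the left of BM, V = M + 21.6·(-0.9677, 0.2521) = (7.181, 17.72). Then |DV| = |V − D| = 19.12.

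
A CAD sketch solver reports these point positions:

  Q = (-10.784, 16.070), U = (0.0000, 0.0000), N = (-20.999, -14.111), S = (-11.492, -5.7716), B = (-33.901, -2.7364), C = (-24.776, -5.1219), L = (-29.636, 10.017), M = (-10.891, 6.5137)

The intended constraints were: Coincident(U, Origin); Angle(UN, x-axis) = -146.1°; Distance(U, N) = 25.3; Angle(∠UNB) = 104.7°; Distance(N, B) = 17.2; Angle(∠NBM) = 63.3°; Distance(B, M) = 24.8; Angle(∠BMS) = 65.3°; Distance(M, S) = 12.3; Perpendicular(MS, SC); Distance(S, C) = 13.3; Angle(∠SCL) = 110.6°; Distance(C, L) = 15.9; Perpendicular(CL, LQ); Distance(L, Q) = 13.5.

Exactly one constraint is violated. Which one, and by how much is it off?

Distance(L, Q) = 13.5 — off by 6.30.

U = (0.00, 0.00) ✓; UN at -146.1° ✓; |UN| = 25.30 ✓; ∠UNB = 104.7° ✓; |NB| = 17.20 ✓; ∠NBM = 63.30° ✓; |BM| = 24.80 ✓; ∠BMS = 65.30° ✓; |MS| = 12.30 ✓; ∠(MS, SC) = 90.00° ✓; |SC| = 13.30 ✓; ∠SCL = 110.6° ✓; |CL| = 15.90 ✓; ∠(CL, LQ) = 90.00° ✓; |LQ| = 19.80 ✗.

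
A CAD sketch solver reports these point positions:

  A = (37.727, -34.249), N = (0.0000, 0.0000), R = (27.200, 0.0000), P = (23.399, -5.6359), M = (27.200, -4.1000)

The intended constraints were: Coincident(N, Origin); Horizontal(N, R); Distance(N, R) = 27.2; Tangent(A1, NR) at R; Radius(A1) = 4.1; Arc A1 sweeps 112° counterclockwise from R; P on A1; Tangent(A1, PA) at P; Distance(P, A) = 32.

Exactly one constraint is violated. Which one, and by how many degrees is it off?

Tangent(A1, PA) at P — off by 4.60°.

N = (0.00, 0.00) ✓; N.y = 0.00, R.y = 0.00 ✓; |NR| = 27.20 ✓; ∠(MR, RN) = 90.00° ✓; |MR| = 4.100 ✓; bearing(M→P) − bearing(M→R) = 112.0° ✓; |MP| = 4.100 ✓; ∠(MP, PA) = 85.40° ✗; |PA| = 32.00 ✓.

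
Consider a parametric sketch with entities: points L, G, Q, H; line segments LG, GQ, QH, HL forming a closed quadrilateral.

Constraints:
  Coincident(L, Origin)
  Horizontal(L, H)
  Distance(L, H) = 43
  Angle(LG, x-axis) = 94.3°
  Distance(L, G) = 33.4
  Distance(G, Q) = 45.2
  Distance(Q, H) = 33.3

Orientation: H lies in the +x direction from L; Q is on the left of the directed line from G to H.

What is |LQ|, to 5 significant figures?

54.145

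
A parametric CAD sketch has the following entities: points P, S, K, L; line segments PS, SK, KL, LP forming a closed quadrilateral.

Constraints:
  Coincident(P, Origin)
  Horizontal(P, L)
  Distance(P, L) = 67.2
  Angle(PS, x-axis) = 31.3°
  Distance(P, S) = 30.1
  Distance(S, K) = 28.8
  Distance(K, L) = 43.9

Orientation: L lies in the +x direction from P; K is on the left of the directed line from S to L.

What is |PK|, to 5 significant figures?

58.160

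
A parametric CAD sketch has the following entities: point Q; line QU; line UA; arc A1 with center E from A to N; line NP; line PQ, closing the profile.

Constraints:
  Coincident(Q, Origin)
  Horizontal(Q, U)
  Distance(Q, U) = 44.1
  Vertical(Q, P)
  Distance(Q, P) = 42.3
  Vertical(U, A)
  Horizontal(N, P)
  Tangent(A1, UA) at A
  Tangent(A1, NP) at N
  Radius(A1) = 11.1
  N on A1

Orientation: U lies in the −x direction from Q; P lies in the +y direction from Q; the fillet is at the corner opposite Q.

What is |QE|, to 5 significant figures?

45.414

Q is at the origin; Q and U share the same y with |QU| = 44.1 and U on the −x side, so U = (-44.100, 0.0000). Q and P share the same x with |QP| = 42.3 and P on the +y side, so P = (0.0000, 42.300). The virtual corner opposite Q is at (-44.100, 42.300). A1 meets UA tangentially, so EA is at right angles to UA and since A1 is tangent to NP there, EN ⟂ NP, with radius 11.1, so the center E sits 11.1 in from both sides at E = (-33.000, 31.200). Then |QE| = |E − Q| = 45.414.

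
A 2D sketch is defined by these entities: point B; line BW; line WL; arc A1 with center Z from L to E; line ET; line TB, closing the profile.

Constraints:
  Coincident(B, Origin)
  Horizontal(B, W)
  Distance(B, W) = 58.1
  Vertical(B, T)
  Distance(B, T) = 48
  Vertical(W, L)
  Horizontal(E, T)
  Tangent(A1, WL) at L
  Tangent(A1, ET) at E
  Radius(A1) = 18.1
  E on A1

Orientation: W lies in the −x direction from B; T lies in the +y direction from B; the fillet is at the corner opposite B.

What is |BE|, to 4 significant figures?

62.48

B is at the origin; B and W share the same y with |BW| = 58.1 and W on the −x side, so W = (-58.10, 0.000). BT is vertical with |BT| = 48.0 and T on the +y side, so T = (0.000, 48.00). The virtual corner opposite B is at (-58.10, 48.00). Since A1 is tangent to WL there, ZL ⟂ WL and A1 meets ET tangentially, so ZE is at right angles to ET, with radius 18.1, so the center Z sits 18.1 in from both sides at Z = (-40.00, 29.90). That places the tangent points at L = (-58.10, 29.90) on WL and E = (-40.00, 48.00) on ET. Then |BE| = |E − B| = 62.48.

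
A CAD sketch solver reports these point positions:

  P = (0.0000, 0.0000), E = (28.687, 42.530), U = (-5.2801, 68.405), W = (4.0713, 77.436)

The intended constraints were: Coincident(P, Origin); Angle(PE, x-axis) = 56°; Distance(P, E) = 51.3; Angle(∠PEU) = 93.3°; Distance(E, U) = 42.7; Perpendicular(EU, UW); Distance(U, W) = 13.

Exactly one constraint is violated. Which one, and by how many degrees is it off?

Perpendicular(EU, UW) — off by 8.70°.

P = (0.00, 0.00) ✓; PE at 56.00° ✓; |PE| = 51.30 ✓; ∠PEU = 93.30° ✓; |EU| = 42.70 ✓; ∠(EU, UW) = 98.70° ✗; |UW| = 13.00 ✓.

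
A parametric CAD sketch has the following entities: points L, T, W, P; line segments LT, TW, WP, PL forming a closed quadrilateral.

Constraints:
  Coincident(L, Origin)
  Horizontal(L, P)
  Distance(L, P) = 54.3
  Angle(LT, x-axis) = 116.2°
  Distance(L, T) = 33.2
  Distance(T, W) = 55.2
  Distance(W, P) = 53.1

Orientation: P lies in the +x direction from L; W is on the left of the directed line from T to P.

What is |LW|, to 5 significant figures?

62.080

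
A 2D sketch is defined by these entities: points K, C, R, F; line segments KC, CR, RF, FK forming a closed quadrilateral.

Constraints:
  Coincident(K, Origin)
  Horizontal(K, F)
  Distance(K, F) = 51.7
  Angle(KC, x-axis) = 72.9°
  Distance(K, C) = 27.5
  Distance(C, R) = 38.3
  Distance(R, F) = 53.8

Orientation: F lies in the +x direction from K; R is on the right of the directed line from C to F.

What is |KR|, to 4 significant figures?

10.97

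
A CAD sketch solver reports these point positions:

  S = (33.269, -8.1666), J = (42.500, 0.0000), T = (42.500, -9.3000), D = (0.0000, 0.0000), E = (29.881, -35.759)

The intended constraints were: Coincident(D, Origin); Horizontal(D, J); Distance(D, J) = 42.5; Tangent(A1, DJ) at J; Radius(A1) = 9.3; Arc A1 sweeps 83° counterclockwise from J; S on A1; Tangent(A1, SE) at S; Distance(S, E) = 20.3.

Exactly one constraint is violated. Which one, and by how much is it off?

Distance(S, E) = 20.3 — off by 7.50.

D = (0.00, 0.00) ✓; D.y = 0.00, J.y = 0.00 ✓; |DJ| = 42.50 ✓; ∠(TJ, JD) = 90.00° ✓; |TJ| = 9.300 ✓; bearing(T→S) − bearing(T→J) = 83.00° ✓; |TS| = 9.300 ✓; ∠(TS, SE) = 90.00° ✓; |SE| = 27.80 ✗.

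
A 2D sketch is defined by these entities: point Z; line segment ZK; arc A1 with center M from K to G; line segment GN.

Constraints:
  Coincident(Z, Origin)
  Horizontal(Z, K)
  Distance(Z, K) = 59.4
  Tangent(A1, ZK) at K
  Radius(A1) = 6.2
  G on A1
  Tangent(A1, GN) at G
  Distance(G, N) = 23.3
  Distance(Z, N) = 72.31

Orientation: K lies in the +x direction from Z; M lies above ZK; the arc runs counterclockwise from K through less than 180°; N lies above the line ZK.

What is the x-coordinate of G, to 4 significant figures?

65.60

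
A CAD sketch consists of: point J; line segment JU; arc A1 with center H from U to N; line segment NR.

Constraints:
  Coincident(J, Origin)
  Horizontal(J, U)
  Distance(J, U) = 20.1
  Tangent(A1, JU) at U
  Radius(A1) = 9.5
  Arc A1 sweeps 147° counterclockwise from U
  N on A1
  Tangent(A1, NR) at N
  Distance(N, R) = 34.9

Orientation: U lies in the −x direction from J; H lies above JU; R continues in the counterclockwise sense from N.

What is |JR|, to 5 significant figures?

57.303

J is at the origin; JU is horizontal with |JU| = 20.1 and U on the −x side, so U = (-20.100, 0.0000). Tangency of A1 to JU means the radius HU is perpendicular to JU, so H = U + (0, 9.5) = (-20.100, 9.5000). On A1, U sits at bearing -90° from H; a 147° counterclockwise sweep puts N at bearing 57°, so N = H + 9.5·(cos 57°, sin 57°) = (-14.926, 17.467). Tangency of A1 to NR means the radius HN is perpendicular to NR, so NR runs along (−sin 57°, cos 57°); with |NR| = 34.9, R = (-44.196, 36.475). Then |JR| = |R − J| = 57.303.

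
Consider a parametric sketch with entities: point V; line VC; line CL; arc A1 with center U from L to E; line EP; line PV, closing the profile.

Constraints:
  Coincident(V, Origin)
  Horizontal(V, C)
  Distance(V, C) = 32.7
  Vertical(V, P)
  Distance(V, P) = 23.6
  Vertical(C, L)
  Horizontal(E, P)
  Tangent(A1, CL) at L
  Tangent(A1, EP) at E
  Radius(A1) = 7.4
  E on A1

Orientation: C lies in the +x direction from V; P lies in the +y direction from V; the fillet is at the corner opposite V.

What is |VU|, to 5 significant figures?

30.042

V is at the origin; VC is horizontal with |VC| = 32.7 and C on the +x side, so C = (32.700, 0.0000). VP is vertical with |VP| = 23.6 and P on the +y side, so P = (0.0000, 23.600). The virtual corner opposite V is at (32.700, 23.600). Tangency of A1 to CL means the radius UL is perpendicular to CL and since A1 is tangent to EP there, UE ⟂ EP, with radius 7.4, so the center U sits 7.4 in from both sides at U = (25.300, 16.200). Then |VU| = |U − V| = 30.042.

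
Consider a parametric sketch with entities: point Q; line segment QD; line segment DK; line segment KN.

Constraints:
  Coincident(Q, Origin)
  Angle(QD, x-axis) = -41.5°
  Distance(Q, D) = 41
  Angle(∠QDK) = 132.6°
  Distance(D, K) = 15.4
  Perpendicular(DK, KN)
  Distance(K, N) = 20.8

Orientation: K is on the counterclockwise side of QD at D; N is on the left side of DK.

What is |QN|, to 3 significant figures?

44.2

Q is at the origin; QD runs at -41.5° with length 41.0, so D = 41.0·(cos -41.5°, sin -41.5°) = (30.7, -27.2). ∠QDK = 132.6°, so DK runs at -41.5° + (180° − 132.6°) = 5.90° from the x-axis; with |DK| = 15.4, K = D + 15.4·(cos 5.90°, sin 5.90°) = (46.0, -25.6). DK ⟂ KN; with |KN| = 20.8 on the left of DK, N = K + 20.8·(-0.103, 0.995) = (43.9, -4.89). Then |QN| = |N − Q| = 44.2.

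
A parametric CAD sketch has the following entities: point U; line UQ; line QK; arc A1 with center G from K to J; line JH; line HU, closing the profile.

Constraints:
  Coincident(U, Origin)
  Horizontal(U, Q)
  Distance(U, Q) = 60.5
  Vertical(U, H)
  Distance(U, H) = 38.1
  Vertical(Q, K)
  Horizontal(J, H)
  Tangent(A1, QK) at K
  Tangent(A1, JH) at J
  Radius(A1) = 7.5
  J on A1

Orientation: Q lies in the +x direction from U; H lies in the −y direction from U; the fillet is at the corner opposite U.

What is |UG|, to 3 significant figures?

61.2

U is at the origin; UQ is horizontal with |UQ| = 60.5 and Q on the +x side, so Q = (60.5, 0.00). UH is vertical with |UH| = 38.1 and H on the −y side, so H = (0.00, -38.1). The virtual corner opposite U is at (60.5, -38.1). The tangent condition forces GK to be normal to QK and the tangent condition forces GJ to be normal to JH, with radius 7.5, so the center G sits 7.5 in from both sides at G = (53.0, -30.6). Then |UG| = |G − U| = 61.2.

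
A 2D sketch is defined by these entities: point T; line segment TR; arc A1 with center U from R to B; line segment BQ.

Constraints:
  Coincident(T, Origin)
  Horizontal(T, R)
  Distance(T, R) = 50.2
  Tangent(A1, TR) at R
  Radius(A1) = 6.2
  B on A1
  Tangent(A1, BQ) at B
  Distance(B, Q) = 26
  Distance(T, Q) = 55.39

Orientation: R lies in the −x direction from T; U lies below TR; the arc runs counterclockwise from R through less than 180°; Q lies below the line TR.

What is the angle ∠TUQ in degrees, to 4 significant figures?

85.65°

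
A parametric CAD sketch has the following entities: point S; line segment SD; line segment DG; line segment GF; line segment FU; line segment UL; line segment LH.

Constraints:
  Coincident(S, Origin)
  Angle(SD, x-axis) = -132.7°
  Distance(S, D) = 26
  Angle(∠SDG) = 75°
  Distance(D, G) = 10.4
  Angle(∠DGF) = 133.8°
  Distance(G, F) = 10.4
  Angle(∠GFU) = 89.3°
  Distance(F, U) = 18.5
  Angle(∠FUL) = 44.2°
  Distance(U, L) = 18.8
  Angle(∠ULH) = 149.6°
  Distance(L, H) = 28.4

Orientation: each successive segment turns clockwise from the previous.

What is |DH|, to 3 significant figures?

30.4

∠FUL = 44.2° gives UL at -150° from the x-axis; with |UL| = 18.8, L = (-19.1, -14.2). ∠ULH = 149.6° gives LH at 179° from the x-axis; with |LH| = 28.4, H = (-47.5, -13.8). Then |DH| = |H − D| = 30.4.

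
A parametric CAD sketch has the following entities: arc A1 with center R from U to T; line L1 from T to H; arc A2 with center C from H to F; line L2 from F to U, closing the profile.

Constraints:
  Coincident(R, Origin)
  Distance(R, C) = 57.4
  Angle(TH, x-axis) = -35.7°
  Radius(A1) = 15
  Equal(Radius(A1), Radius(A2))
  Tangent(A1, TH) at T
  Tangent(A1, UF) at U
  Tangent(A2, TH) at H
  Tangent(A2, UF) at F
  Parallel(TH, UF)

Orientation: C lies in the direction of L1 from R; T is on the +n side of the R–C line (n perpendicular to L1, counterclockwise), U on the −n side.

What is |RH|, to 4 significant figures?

59.33

Tangency of A1 to both parallel lines with radius 15.0 puts T and U at R ± 15.0·n: T = (8.753, 12.18), U = (-8.753, -12.18). Equal radii place H and F the same way about C: H = C + 15.0·n = (55.37, -21.31), F = C − 15.0·n = (37.86, -45.68). Then |RH| = |H − R| = 59.33.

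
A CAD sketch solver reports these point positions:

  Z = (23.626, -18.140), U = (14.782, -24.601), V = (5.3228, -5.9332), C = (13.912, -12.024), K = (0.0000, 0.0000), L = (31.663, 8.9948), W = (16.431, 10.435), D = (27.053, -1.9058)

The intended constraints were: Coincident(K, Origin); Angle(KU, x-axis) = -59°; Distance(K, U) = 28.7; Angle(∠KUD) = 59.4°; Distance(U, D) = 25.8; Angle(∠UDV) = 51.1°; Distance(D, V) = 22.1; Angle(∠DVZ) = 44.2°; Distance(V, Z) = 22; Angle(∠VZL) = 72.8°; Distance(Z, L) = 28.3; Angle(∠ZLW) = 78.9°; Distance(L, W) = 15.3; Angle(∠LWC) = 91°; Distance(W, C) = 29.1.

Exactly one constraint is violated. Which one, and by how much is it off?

Distance(W, C) = 29.1 — off by 6.50.

K = (0.00, 0.00) ✓; KU at -59.00° ✓; |KU| = 28.70 ✓; ∠KUD = 59.40° ✓; |UD| = 25.80 ✓; ∠UDV = 51.10° ✓; |DV| = 22.10 ✓; ∠DVZ = 44.20° ✓; |VZ| = 22.00 ✓; ∠VZL = 72.80° ✓; |ZL| = 28.30 ✓; ∠ZLW = 78.90° ✓; |LW| = 15.30 ✓; ∠LWC = 91.00° ✓; |WC| = 22.60 ✗.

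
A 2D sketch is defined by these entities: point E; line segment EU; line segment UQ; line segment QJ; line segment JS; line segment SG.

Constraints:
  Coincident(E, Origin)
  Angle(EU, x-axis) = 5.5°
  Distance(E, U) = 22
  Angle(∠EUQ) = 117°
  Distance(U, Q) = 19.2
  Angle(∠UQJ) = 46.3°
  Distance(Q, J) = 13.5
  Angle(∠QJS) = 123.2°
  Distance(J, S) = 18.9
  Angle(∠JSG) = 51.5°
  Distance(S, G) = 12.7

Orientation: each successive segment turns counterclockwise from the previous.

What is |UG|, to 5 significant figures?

2.1976

∠QJS = 123.2° gives JS at -101.00° from the x-axis; with |JS| = 18.9, S = (12.830, -3.6810). ∠JSG = 51.5° gives SG at 27.500° from the x-axis; with |SG| = 12.7, G = (24.095, 2.1832). Then |UG| = |G − U| = 2.1976.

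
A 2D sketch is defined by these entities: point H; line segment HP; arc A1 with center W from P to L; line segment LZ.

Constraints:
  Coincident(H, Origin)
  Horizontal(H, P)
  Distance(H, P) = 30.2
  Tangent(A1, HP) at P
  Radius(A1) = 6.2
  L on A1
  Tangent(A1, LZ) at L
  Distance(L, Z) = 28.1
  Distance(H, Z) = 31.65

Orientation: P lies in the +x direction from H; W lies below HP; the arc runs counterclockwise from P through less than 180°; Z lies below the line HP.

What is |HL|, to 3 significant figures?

24.8

Checks: |WL| = 6.200 ✓; ∠(WL, LZ) = 90.00° ✓; |LZ| = 28.10 ✓; |HZ| = 31.65 ✓.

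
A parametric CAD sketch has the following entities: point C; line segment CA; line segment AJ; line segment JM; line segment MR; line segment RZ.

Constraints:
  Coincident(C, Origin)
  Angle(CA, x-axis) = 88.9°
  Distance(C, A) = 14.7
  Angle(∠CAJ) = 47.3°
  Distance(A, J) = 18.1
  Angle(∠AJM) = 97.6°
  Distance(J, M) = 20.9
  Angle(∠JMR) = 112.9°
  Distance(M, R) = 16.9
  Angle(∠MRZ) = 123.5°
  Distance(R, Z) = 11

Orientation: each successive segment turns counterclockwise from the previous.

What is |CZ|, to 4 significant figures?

19.25

C is at the origin; CA runs at 88.9° with length 14.7, so A = (0.2822, 14.70). ∠CAJ = 47.3° gives AJ at -138.4° from the x-axis; with |AJ| = 18.1, J = (-13.25, 2.680). ∠AJM = 97.6° gives JM at -56.00° from the x-axis; with |JM| = 20.9, M = (-1.566, -14.65). ∠JMR = 112.9° gives MR at 11.10° from the x-axis; with |MR| = 16.9, R = (15.02, -11.39). ∠MRZ = 123.5° gives RZ at 67.60° from the x-axis; with |RZ| = 11.0, Z = (19.21, -1.223). Then |CZ| = |Z − C| = 19.25.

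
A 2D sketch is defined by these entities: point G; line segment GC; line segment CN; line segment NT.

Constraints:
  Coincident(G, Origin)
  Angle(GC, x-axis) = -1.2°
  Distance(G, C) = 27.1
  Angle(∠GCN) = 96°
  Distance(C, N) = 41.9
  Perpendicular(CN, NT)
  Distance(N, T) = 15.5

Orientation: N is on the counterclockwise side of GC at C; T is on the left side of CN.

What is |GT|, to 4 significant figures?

46.18

G is at the origin; GC runs at -1.2° with length 27.1, so C = 27.1·(cos -1.2°, sin -1.2°) = (27.09, -0.5675). ∠GCN = 96.0°, so CN runs at -1.2° + (180° − 96.0°) = 82.80° from the x-axis; with |CN| = 41.9, N = C + 41.9·(cos 82.80°, sin 82.80°) = (32.35, 41.00). The perpendicularity gives NT at right angles to CN; with |NT| = 15.5 on the left of CN, T = N + 15.5·(-0.9921, 0.1253) = (16.97, 42.94). Then |GT| = |T − G| = 46.18.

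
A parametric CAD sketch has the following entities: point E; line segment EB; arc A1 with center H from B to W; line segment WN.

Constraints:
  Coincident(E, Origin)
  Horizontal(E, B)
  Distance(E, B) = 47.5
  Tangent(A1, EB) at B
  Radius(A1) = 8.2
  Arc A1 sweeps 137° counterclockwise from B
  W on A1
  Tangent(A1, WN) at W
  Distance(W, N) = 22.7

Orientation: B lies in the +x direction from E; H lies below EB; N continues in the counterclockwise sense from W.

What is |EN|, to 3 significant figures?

65.6

On A1, B sits at bearing 90° from H; a 137° counterclockwise sweep puts W at bearing 227°, so W = H + 8.2·(cos 227°, sin 227°) = (41.9, -14.2). Since A1 is tangent to WN there, HW ⟂ WN, so WN runs along (−sin 227°, cos 227°); with |WN| = 22.7, N = (58.5, -29.7). Then |EN| = |N − E| = 65.6.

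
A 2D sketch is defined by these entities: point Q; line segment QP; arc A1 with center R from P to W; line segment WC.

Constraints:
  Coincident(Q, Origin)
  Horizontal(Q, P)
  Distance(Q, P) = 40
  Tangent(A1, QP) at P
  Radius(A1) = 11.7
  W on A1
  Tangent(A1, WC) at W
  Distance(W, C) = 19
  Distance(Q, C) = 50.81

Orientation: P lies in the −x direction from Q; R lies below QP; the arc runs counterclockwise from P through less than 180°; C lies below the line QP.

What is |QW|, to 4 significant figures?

52.77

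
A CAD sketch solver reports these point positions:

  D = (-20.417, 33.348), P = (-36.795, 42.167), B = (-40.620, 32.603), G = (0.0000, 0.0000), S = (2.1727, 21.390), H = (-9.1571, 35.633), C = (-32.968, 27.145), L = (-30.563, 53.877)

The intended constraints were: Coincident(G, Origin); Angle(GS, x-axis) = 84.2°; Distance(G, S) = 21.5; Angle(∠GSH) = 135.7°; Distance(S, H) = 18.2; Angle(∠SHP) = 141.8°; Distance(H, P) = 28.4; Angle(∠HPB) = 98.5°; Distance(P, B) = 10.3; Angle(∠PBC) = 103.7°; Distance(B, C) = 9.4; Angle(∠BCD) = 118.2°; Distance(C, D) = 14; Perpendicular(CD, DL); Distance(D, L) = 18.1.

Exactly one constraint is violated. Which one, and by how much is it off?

Distance(D, L) = 18.1 — off by 4.80.

G = (0.00, 0.00) ✓; GS at 84.20° ✓; |GS| = 21.50 ✓; ∠GSH = 135.7° ✓; |SH| = 18.20 ✓; ∠SHP = 141.8° ✓; |HP| = 28.40 ✓; ∠HPB = 98.50° ✓; |PB| = 10.30 ✓; ∠PBC = 103.7° ✓; |BC| = 9.399 ✓; ∠BCD = 118.2° ✓; |CD| = 14.00 ✓; ∠(CD, DL) = 90.00° ✓; |DL| = 22.90 ✗.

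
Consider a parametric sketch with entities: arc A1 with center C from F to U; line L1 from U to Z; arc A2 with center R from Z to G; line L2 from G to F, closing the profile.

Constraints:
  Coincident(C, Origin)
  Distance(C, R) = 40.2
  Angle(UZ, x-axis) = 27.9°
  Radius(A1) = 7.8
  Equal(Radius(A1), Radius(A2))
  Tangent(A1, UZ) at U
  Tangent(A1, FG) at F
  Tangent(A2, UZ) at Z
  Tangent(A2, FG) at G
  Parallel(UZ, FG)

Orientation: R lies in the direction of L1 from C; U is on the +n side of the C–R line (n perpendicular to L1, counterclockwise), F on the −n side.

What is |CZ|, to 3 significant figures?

40.9

The slot axis is L1's direction at 27.9°, so u = (cos 27.9°, sin 27.9°) = (0.884, 0.468) and n = (−sin 27.9°, cos 27.9°) = (-0.468, 0.884). C is at the origin and R lies 40.2 along u from C, so R = 40.2·u = (35.5, 18.8). Tangency of A1 to both parallel lines with radius 7.8 puts U and F at C ± 7.8·n: U = (-3.65, 6.89), F = (3.65, -6.89). Equal radii place Z and G the same way about R: Z = R + 7.8·n = (31.9, 25.7), G = R − 7.8·n = (39.2, 11.9). Then |CZ| = |Z − C| = 40.9.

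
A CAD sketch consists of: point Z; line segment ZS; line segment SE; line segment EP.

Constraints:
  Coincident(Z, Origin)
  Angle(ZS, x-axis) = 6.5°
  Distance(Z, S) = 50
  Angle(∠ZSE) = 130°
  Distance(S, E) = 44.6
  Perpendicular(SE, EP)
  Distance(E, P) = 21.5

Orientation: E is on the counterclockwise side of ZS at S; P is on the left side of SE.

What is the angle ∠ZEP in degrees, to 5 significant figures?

63.475°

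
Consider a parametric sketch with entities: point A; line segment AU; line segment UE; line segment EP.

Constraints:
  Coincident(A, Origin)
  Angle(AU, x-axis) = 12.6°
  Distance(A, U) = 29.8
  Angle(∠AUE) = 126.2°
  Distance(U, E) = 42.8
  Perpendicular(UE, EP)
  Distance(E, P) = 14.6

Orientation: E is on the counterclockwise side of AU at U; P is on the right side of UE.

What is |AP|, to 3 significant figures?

71.7

∠AUE = 126.2°, so UE runs at 12.6° + (180° − 126.2°) = 66.4° from the x-axis; with |UE| = 42.8, E = U + 42.8·(cos 66.4°, sin 66.4°) = (46.2, 45.7). UE is perpendicular to EP; with |EP| = 14.6 on the right of UE, P = E + 14.6·(0.916, -0.400) = (59.6, 39.9). Then |AP| = |P − A| = 71.7.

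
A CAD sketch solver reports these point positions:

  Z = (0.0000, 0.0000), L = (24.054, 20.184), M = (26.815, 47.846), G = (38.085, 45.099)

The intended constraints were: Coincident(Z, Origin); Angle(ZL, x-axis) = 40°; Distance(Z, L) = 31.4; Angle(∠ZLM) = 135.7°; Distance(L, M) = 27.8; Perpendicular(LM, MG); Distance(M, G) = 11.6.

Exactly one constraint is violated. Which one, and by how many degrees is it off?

Perpendicular(LM, MG) — off by 8.00°.

Z = (0.00, 0.00) ✓; ZL at 40.00° ✓; |ZL| = 31.40 ✓; ∠ZLM = 135.7° ✓; |LM| = 27.80 ✓; ∠(LM, MG) = 98.00° ✗; |MG| = 11.60 ✓.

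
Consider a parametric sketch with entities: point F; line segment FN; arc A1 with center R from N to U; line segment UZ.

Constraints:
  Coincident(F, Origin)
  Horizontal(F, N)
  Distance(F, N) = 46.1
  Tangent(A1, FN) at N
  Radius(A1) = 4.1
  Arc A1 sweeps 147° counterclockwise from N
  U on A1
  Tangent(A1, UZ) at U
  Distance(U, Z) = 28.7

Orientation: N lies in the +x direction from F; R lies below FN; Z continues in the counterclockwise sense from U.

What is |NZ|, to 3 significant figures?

31.8

F is at the origin; F and N share the same y with |FN| = 46.1 and N on the +x side, so N = (46.1, 0.00). The tangent condition forces RN to be normal to FN, so R = N + (0, -4.1) = (46.1, -4.10). On A1, N sits at bearing 90° from R; a 147° counterclockwise sweep puts U at bearing 237°, so U = R + 4.1·(cos 237°, sin 237°) = (43.9, -7.54). The tangent condition forces RU to be normal to UZ, so UZ runs along (−sin 237°, cos 237°); with |UZ| = 28.7, Z = (67.9, -23.2). Then |NZ| = |Z − N| = 31.8.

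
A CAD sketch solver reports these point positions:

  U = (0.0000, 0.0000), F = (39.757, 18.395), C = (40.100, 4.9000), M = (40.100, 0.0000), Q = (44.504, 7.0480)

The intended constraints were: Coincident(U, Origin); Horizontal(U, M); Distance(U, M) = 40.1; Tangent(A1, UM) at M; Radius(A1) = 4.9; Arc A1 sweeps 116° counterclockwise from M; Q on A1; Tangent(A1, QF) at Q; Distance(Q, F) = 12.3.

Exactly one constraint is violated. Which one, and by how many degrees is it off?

Tangent(A1, QF) at Q — off by 3.30°.

U = (0.00, 0.00) ✓; U.y = 0.00, M.y = 0.00 ✓; |UM| = 40.10 ✓; ∠(CM, MU) = 90.00° ✓; |CM| = 4.900 ✓; bearing(C→Q) − bearing(C→M) = 116.0° ✓; |CQ| = 4.900 ✓; ∠(CQ, QF) = 93.30° ✗; |QF| = 12.30 ✓.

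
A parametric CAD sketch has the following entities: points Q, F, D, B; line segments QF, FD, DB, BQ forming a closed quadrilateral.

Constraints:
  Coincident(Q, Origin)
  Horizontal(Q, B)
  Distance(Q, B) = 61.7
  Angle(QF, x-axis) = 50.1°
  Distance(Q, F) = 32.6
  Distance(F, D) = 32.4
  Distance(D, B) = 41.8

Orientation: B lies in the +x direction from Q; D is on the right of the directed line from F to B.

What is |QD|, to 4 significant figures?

21.85

Q is at the origin; Q and B share the same y with |QB| = 61.7 and B in +x, so B = (61.7, 0). QF runs at 50.1° with |QF| = 32.6, so F = (20.91, 25.01). D is determined by |FD| = 32.4 and |DB| = 41.8 together: it lies at the intersection of circle(F, 32.4) and circle(B, 41.8). With |FB| = 47.85, the foot of the radical line on FB is 16.63 from F and the perpendicular offset is √(32.4² − 16.63²) = 27.80. Taking the right-of-FB solution: D = (20.56, -7.388).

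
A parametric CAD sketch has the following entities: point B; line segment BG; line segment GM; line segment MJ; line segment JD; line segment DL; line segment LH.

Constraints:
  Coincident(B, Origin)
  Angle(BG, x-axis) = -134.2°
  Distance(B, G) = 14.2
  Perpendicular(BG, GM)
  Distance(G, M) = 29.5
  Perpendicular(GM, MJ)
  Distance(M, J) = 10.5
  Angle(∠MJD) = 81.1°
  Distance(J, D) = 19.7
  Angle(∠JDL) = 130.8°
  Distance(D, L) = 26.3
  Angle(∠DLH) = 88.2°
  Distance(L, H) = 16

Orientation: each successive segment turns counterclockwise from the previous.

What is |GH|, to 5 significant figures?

24.981

B is at the origin; BG runs at -134.2° with length 14.2, so G = (-9.8997, -10.180). The perpendicularity gives GM at right angles to BG, so GM runs at -44.200°; with |GM| = 29.5, M = (11.249, -30.747). The perpendicularity gives MJ at right angles to GM, so MJ runs at 45.800°; with |MJ| = 10.5, J = (18.569, -23.219). ∠MJD = 81.1° gives JD at 144.70° from the x-axis; with |JD| = 19.7, D = (2.4914, -11.835). ∠JDL = 130.8° gives DL at -166.10° from the x-axis; with |DL| = 26.3, L = (-23.038, -18.153). ∠DLH = 88.2° gives LH at -74.300° from the x-axis; with |LH| = 16.0, H = (-18.709, -33.556). Then |GH| = |H − G| = 24.981.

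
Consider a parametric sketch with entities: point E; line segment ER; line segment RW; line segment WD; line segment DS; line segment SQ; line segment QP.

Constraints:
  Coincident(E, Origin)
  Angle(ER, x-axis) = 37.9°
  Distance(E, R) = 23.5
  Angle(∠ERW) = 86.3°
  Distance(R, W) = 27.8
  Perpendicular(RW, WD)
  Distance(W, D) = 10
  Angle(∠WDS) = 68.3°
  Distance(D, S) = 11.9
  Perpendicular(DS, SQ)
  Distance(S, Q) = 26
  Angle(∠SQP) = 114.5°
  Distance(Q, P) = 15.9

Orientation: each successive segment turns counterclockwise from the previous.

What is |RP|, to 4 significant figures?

46.45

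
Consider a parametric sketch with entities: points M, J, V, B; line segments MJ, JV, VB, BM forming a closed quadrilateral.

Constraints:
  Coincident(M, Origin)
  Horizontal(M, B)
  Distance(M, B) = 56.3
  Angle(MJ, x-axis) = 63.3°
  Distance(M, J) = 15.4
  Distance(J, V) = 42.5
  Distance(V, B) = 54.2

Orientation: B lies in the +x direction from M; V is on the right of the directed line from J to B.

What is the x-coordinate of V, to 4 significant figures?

10.27

M is at the origin; M and B share the same y with |MB| = 56.3 and B in +x, so B = (56.3, 0). MJ runs at 63.3° with |MJ| = 15.4, so J = (6.920, 13.76). V is determined by |JV| = 42.5 and |VB| = 54.2 together: it lies at the intersection of circle(J, 42.5) and circle(B, 54.2). With |JB| = 51.26, the foot of the radical line on JB is 14.60 from J and the perpendicular offset is √(42.5² − 14.60²) = 39.92. Taking the right-of-JB solution: V = (10.27, -28.61).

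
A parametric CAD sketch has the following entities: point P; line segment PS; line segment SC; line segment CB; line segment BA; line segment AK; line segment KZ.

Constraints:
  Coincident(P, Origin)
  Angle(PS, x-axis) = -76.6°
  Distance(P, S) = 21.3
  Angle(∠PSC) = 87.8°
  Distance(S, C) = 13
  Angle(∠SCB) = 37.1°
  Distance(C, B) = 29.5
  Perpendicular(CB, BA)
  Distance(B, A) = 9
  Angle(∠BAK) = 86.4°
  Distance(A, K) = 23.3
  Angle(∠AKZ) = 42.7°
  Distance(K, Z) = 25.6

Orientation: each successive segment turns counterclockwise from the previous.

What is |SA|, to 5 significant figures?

19.166

P is at the origin; PS runs at -76.6° with length 21.3, so S = (4.9362, -20.720). ∠PSC = 87.8° gives SC at 15.600° from the x-axis; with |SC| = 13.0, C = (17.457, -17.224). ∠SCB = 37.1° gives CB at 158.50° from the x-axis; with |CB| = 29.5, B = (-9.9900, -6.4124). CB is perpendicular to BA, so BA runs at -111.50°; with |BA| = 9.0, A = (-13.288, -14.786). Then |SA| = |A − S| = 19.166.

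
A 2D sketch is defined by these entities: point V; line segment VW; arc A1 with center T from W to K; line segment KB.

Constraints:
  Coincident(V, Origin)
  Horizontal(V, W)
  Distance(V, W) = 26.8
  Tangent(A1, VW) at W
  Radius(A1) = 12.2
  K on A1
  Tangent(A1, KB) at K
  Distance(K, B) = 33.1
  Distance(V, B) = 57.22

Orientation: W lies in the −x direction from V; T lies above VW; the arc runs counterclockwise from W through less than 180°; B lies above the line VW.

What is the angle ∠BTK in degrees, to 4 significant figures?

69.77°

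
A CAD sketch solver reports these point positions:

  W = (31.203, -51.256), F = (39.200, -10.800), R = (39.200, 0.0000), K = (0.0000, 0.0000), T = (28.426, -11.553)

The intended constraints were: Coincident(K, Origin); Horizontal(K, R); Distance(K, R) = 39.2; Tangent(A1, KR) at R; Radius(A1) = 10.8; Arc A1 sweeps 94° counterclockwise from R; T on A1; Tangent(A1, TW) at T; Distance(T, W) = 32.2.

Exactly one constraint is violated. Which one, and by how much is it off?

Distance(T, W) = 32.2 — off by 7.60.

K = (0.00, 0.00) ✓; K.y = 0.00, R.y = 0.00 ✓; |KR| = 39.20 ✓; ∠(FR, RK) = 90.00° ✓; |FR| = 10.80 ✓; bearing(F→T) − bearing(F→R) = 94.00° ✓; |FT| = 10.80 ✓; ∠(FT, TW) = 90.00° ✓; |TW| = 39.80 ✗.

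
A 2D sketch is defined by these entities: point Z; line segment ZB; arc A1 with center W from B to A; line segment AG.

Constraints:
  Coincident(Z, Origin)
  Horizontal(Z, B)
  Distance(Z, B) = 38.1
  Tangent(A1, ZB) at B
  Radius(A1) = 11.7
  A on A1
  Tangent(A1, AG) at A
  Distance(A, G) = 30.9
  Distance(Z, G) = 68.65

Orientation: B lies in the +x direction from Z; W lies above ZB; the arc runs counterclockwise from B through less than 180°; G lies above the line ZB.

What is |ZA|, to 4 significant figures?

50.35

Z is at the origin; Z and B share the same y with |ZB| = 38.1 and B on the +x side, so B = (38.10, 0.000). The tangent condition forces WB to be normal to ZB, so W = B + (0, 11.7) = (38.10, 11.70). Since WA ⟂ AG (tangency), |WG| = √(11.7² + 30.9²) = 33.04 regardless of where A sits on A1. So G lies on both circle(Z, 68.65) and circle(W, 33.04); the above-ZB intersection is G = (56.31, 39.27). A is the foot of the tangent from G: A = (49.51, 9.127).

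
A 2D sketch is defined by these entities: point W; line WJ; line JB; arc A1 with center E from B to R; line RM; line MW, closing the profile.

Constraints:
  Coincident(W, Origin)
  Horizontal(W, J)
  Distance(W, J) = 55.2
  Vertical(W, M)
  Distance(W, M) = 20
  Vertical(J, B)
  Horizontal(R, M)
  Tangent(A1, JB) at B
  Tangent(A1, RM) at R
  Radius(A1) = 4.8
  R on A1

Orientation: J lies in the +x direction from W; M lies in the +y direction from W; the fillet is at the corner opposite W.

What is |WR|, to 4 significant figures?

54.22

W is at the origin; WJ is horizontal with |WJ| = 55.2 and J on the +x side, so J = (55.20, 0.000). W and M share the same x with |WM| = 20.0 and M on the +y side, so M = (0.000, 20.00). The virtual corner opposite W is at (55.20, 20.00). The tangent condition forces EB to be normal to JB and since A1 is tangent to RM there, ER ⟂ RM, with radius 4.8, so the center E sits 4.8 in from both sides at E = (50.40, 15.20). That places the tangent points at B = (55.20, 15.20) on JB and R = (50.40, 20.00) on RM. Then |WR| = |R − W| = 54.22.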